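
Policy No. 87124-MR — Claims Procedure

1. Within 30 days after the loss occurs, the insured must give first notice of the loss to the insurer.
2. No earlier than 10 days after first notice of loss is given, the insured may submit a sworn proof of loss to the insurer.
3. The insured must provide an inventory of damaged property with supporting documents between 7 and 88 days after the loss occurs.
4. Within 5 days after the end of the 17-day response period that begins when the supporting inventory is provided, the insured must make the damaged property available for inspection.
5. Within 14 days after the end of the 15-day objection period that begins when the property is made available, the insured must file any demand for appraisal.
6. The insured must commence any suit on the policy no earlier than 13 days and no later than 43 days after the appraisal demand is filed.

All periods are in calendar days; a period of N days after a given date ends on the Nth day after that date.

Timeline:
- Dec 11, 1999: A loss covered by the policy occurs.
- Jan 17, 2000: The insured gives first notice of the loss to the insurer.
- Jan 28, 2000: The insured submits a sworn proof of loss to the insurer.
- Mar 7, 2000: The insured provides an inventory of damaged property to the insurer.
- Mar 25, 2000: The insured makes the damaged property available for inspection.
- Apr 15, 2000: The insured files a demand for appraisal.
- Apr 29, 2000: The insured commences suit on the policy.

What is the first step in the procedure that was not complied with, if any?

Step 1

Step 1 — counting 30 days from Dec 11, 1999 (when the loss occurs) gives a deadline of Jan 10, 2000; done Jan 17, 2000 — 7 days late.
The procedure was therefore not followed at step 1.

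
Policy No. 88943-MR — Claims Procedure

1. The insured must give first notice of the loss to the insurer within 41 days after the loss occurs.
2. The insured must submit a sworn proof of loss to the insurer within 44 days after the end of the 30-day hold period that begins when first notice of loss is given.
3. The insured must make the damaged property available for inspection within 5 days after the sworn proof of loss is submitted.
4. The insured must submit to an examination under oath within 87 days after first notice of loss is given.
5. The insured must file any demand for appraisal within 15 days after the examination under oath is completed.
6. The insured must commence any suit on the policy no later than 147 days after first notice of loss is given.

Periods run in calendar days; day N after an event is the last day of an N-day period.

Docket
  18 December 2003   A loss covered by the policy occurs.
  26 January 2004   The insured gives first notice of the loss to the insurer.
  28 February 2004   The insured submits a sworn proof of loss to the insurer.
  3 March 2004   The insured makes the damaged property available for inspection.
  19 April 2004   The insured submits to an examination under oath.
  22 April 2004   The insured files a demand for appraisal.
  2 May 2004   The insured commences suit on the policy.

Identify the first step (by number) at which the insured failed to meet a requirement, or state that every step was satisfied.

None — every step was satisfied

Step 1: 41 days after 18 December 2003 (when the loss occurs) is 28 January 2004; 26 January 2004 is within that limit.
Step 2: 44 days after 25 February 2004 (end of the 30-day hold period, which began when first notice of loss is given on 26 January 2004) is 9 April 2004; 28 February 2004 is within that limit.
Step 3: 5 days after 28 February 2004 (when the sworn proof of loss is submitted) is 4 March 2004; completed 3 March 2004, before the deadline.
Step 4: 87 days after 26 January 2004 (when first notice of loss is given) is 22 April 2004; done 19 April 2004 — timely.
Step 5: 15 days after 19 April 2004 (when the examination under oath is completed) is 4 May 2004; done 22 April 2004 — timely.
Step 6: 147 days after 26 January 2004 (when first notice of loss is given) is 21 June 2004; done 2 May 2004 — timely.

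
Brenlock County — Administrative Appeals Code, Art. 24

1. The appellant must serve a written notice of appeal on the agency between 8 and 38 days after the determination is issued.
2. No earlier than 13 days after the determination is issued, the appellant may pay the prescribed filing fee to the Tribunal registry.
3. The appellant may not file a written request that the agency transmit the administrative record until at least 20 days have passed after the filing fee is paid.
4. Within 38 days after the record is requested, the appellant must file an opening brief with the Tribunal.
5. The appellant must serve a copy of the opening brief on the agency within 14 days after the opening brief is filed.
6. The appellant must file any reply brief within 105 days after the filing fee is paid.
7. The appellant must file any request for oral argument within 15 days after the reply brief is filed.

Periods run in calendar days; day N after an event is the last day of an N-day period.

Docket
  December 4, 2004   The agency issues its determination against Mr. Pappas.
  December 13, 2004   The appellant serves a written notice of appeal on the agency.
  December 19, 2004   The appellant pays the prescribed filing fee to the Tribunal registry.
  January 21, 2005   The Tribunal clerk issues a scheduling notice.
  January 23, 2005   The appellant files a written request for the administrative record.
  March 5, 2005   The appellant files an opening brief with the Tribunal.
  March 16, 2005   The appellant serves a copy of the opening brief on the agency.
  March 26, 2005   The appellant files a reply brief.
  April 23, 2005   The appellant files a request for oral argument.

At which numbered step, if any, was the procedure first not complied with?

Step 4

Step 1 — 8 and 38 days from December 4, 2004 (when the determination is issued) are December 12, 2004 and January 11, 2005 respectively; December 13, 2004 falls inside that range.
Step 2 — must wait 13 days from December 4, 2004 (when the determination is issued), so not before December 17, 2004; December 19, 2004 is on or after that date.
Step 3 — must wait 20 days from December 19, 2004 (when the filing fee is paid), so not before January 8, 2005; done January 23, 2005 — permitted.
Step 4 — counting 38 days from January 23, 2005 (when the record is requested) gives a deadline of March 2, 2005; done March 5, 2005 — 3 days late.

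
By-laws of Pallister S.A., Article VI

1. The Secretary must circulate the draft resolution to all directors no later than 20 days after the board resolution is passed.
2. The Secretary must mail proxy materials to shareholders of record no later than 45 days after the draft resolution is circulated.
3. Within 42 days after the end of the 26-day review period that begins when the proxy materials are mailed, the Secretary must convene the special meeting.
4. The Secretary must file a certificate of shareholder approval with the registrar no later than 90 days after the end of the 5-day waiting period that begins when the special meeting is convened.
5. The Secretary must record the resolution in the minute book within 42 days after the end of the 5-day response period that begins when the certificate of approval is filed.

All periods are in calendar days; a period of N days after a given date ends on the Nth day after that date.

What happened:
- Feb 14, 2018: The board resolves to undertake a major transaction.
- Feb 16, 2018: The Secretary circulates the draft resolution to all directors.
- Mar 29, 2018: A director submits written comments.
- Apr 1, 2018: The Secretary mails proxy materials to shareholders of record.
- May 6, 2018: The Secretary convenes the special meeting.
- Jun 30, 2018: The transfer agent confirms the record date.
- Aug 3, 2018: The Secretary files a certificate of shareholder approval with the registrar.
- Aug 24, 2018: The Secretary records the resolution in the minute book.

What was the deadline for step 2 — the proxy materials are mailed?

Step 2 runs from Feb 16, 2018, when the draft resolution is circulated. 45 days after Feb 16, 2018 is Apr 2, 2018.

Apr 2, 2018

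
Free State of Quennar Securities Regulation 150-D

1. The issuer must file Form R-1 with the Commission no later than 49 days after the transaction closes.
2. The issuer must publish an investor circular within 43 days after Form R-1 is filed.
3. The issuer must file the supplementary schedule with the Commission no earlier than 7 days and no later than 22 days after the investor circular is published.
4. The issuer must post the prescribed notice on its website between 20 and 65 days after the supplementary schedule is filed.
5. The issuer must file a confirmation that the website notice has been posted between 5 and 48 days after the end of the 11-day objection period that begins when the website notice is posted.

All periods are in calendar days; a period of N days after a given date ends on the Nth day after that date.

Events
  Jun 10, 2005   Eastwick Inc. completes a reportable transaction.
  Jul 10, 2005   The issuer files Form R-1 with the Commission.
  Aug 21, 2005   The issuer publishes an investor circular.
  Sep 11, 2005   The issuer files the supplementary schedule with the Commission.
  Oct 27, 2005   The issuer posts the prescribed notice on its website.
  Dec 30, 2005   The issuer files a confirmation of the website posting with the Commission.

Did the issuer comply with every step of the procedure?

No

Step 1: 49 days after Jun 10, 2005 (when the transaction closes) is Jul 29, 2005; Jul 10, 2005 is within that limit.
Step 2: 43 days after Jul 10, 2005 (when Form R-1 is filed) is Aug 22, 2005; completed Aug 21, 2005, before the deadline.
Step 3: the window is 7–22 days after Aug 21, 2005 (when the investor circular is published), so Aug 28, 2005 through Sep 12, 2005; done Sep 11, 2005 — within the window.
Step 4: the window is 20–65 days after Sep 11, 2005 (when the supplementary schedule is filed), so Oct 1, 2005 through Nov 15, 2005; Oct 27, 2005 falls inside that range.
Step 5: the window is 5–48 days after Nov 7, 2005 (end of the 11-day objection period, which began when the website notice is posted on Oct 27, 2005), so Nov 12, 2005 through Dec 25, 2005; Dec 30, 2005 is 5 days past the end of the window.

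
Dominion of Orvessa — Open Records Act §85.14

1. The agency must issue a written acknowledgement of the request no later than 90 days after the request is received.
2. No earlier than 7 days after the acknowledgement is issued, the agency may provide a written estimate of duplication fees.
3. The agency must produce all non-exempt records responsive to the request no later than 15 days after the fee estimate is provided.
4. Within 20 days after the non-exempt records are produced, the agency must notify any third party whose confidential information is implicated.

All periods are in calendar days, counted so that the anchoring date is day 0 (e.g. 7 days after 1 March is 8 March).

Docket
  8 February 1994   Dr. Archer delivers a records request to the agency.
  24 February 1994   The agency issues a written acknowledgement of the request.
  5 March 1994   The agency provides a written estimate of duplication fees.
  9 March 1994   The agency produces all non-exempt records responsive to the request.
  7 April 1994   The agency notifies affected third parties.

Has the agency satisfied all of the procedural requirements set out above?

(1) due by 8 February 1994 + 90 days = 9 May 1994; 24 February 1994 is within that limit.
(2) permitted from 24 February 1994 + 7 days = 3 March 1994 onward; done 5 March 1994, after the minimum wait.
(3) due by 5 March 1994 + 15 days = 20 March 1994; done 9 March 1994 — timely.
(4) due by 9 March 1994 + 20 days = 29 March 1994; not done until 7 April 1994, 9 days after the deadline.

No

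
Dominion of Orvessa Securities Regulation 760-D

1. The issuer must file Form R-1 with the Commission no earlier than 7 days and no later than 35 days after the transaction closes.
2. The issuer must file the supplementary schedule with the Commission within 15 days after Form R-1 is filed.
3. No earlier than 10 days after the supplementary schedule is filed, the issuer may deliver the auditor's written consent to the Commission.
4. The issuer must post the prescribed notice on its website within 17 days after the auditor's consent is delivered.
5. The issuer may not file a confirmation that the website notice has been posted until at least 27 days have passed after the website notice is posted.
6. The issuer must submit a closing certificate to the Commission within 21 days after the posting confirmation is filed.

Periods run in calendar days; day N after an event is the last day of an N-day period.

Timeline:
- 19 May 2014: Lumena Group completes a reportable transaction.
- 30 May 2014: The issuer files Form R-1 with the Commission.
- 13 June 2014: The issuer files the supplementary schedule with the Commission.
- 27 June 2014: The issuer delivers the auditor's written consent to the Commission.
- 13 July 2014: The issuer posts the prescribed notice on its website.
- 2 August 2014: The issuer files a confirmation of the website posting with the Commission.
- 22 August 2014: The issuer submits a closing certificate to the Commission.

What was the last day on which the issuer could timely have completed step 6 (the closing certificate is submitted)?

23 August 2014

Step 6 runs from 2 August 2014, when the posting confirmation is filed. 21 days after 2 August 2014 is 23 August 2014.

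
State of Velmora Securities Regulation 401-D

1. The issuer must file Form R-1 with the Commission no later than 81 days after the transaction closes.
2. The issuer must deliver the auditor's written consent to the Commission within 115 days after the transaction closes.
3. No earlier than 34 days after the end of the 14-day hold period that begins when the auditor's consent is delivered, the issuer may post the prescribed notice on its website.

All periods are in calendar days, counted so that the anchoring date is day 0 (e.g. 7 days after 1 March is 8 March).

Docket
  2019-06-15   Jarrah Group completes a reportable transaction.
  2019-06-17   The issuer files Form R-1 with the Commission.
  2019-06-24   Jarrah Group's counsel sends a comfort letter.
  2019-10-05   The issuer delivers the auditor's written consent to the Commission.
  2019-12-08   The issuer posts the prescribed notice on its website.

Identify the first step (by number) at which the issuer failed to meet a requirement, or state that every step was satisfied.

Step 1: 81 days after 2019-06-15 (when the transaction closes) is 2019-09-04; done 2019-06-17 — timely.
Step 2: 115 days after 2019-06-15 (when the transaction closes) is 2019-10-08; 2019-10-05 is within that limit.
Step 3: the earliest permitted date is 34 days after 2019-10-19 (end of the 14-day hold period, which began when the auditor's consent is delivered on 2019-10-05), i.e. 2019-11-22; done 2019-12-08, after the minimum wait.

None — every step was satisfied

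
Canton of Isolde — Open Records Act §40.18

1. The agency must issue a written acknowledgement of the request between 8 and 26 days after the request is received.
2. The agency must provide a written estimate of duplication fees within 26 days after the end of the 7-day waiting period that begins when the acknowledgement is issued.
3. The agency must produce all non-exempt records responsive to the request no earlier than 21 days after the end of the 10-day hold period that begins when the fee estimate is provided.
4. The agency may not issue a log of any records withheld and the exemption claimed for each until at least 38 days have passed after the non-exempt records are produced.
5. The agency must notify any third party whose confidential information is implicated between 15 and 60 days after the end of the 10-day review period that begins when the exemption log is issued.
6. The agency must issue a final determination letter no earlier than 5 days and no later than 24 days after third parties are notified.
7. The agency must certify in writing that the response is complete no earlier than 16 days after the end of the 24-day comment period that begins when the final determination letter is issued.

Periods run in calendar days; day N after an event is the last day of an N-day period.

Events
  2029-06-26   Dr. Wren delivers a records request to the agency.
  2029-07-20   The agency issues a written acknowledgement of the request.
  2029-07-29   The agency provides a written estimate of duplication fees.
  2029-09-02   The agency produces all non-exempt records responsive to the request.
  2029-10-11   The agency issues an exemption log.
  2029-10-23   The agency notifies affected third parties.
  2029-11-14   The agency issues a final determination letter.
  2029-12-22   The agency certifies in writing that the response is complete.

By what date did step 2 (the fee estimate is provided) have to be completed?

2029-08-22

The acknowledgement is issued on 2029-07-20; the 7-day waiting period therefore ends 2029-07-27, and step 2 runs from that date. 26 days after 2029-07-27 is 2029-08-22.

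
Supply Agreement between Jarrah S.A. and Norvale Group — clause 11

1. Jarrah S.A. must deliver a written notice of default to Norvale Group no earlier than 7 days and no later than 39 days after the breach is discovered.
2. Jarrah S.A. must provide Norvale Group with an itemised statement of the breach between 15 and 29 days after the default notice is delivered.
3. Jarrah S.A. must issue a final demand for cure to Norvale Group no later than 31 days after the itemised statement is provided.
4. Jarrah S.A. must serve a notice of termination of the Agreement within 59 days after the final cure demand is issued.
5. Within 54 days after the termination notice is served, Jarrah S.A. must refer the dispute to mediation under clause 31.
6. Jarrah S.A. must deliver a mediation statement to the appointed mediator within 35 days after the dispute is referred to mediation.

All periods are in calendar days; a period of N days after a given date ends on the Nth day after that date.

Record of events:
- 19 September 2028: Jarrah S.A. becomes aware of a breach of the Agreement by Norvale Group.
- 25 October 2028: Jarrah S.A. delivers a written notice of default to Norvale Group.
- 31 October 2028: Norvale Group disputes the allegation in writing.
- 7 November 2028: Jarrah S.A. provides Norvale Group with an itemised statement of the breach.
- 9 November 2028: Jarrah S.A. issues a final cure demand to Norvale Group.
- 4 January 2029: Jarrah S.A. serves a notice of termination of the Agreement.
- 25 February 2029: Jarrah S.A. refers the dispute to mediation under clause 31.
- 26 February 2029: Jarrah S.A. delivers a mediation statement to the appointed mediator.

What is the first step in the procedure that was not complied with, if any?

Step 1 — 7 and 39 days from 19 September 2028 (when the breach is discovered) are 26 September 2028 and 28 October 2028 respectively; done 25 October 2028 — within the window.
Step 2 — 15 and 29 days from 25 October 2028 (when the default notice is delivered) are 9 November 2028 and 23 November 2028 respectively; 7 November 2028 is 2 days too early.

Step 2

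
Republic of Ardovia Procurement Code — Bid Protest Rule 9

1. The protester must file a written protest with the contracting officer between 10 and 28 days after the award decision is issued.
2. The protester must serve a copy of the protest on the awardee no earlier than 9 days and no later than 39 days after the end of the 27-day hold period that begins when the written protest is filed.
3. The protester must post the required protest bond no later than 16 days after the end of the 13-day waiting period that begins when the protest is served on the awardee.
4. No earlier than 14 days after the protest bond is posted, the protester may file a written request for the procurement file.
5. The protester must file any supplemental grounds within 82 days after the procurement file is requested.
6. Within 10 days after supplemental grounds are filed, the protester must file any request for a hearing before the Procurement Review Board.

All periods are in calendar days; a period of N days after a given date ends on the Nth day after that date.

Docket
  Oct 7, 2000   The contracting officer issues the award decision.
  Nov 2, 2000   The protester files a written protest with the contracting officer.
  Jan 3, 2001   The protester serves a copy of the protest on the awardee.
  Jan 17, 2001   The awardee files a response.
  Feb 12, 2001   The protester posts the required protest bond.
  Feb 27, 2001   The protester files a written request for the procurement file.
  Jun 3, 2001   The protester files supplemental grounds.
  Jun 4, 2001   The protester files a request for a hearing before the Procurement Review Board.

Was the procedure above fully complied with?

No

Step 1 — 10 and 28 days from Oct 7, 2000 (when the award decision is issued) are Oct 17, 2000 and Nov 4, 2000 respectively; done Nov 2, 2000 — within the window.
Step 2 — 9 and 39 days from Nov 29, 2000 (end of the 27-day hold period, which began when the written protest is filed on Nov 2, 2000) are Dec 8, 2000 and Jan 7, 2001 respectively; done Jan 3, 2001 — within the window.
Step 3 — counting 16 days from Jan 16, 2001 (end of the 13-day waiting period, which began when the protest is served on the awardee on Jan 3, 2001) gives a deadline of Feb 1, 2001; not done until Feb 12, 2001, 11 days after the deadline.
No need to go further; step 3 was not satisfied.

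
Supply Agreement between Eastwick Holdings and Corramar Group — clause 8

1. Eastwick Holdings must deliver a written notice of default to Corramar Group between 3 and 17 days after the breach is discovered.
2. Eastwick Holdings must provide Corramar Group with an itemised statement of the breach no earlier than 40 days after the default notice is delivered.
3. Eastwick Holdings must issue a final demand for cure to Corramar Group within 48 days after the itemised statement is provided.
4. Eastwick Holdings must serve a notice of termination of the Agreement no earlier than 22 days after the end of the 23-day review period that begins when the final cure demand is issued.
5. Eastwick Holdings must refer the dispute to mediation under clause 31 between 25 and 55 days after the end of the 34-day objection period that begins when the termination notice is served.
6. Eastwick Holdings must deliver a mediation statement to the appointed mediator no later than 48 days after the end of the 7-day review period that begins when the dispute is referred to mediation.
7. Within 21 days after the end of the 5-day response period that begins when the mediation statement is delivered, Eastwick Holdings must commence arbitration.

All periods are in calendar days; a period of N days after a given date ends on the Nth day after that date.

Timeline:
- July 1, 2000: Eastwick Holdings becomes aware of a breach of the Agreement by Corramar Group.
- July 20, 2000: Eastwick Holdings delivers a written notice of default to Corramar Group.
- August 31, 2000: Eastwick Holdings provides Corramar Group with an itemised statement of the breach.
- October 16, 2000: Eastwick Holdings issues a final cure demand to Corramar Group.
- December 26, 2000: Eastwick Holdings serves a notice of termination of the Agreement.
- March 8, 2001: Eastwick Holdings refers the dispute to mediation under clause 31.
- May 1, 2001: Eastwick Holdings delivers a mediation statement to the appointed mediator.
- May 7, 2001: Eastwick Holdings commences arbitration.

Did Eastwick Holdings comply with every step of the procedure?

No

Step 1: the window is 3–17 days after July 1, 2000 (when the breach is discovered), so July 4, 2000 through July 18, 2000; July 20, 2000 is 2 days past the end of the window.
The analysis stops there.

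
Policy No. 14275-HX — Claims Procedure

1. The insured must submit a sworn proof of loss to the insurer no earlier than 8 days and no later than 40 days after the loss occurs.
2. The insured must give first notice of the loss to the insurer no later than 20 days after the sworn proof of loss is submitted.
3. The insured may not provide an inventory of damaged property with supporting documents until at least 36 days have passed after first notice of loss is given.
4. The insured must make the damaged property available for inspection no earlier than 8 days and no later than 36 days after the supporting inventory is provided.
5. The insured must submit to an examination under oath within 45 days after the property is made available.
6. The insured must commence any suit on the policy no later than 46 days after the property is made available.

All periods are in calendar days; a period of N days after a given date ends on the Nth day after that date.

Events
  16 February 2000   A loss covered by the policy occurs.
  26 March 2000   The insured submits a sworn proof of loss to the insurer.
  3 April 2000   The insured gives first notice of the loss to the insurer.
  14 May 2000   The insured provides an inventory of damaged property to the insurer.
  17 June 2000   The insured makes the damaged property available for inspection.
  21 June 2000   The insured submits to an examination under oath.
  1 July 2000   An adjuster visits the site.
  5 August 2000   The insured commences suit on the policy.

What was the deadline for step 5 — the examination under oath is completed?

Step 5 runs from 17 June 2000, when the property is made available. 45 days after 17 June 2000 is 1 August 2000.

1 August 2000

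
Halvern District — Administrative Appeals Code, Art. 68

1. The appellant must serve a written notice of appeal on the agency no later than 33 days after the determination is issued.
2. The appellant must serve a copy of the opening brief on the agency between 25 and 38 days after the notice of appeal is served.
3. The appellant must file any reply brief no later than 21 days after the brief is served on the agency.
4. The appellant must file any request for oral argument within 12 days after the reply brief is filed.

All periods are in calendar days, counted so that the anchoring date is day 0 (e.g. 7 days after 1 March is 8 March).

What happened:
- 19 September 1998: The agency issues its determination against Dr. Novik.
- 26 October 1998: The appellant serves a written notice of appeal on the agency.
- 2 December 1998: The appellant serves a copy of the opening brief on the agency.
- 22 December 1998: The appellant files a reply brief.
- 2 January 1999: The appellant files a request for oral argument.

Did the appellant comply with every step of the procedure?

No

(1) due by 19 September 1998 + 33 days = 22 October 1998; done 26 October 1998 — 4 days late.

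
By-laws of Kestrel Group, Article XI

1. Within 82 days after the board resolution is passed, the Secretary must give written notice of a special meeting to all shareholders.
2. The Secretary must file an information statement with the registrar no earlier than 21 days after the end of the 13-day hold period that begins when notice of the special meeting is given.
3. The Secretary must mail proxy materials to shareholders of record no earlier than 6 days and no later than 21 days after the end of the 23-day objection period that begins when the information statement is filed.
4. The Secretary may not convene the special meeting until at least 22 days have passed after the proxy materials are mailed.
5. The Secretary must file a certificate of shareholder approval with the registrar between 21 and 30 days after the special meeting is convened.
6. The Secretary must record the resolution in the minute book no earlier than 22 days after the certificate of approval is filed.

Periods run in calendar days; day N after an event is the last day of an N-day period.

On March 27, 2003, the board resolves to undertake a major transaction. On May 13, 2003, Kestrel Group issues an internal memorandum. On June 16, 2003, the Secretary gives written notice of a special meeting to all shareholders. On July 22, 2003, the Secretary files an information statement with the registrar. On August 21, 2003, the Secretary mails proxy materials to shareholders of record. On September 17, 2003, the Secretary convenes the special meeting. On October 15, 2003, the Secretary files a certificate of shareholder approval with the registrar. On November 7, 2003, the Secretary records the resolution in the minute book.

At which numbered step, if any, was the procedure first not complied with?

Step 1: 82 days after March 27, 2003 (when the board resolution is passed) is June 17, 2003; completed June 16, 2003, before the deadline.
Step 2: the earliest permitted date is 21 days after June 29, 2003 (end of the 13-day hold period, which began when notice of the special meeting is given on June 16, 2003), i.e. July 20, 2003; done July 22, 2003, after the minimum wait.
Step 3: the window is 6–21 days after August 14, 2003 (end of the 23-day objection period, which began when the information statement is filed on July 22, 2003), so August 20, 2003 through September 4, 2003; August 21, 2003 falls inside that range.
Step 4: the earliest permitted date is 22 days after August 21, 2003 (when the proxy materials are mailed), i.e. September 12, 2003; done September 17, 2003 — permitted.
Step 5: the window is 21–30 days after September 17, 2003 (when the special meeting is convened), so October 8, 2003 through October 17, 2003; October 15, 2003 falls inside that range.
Step 6: the earliest permitted date is 22 days after October 15, 2003 (when the certificate of approval is filed), i.e. November 6, 2003; done November 7, 2003 — permitted.

None — every step was satisfied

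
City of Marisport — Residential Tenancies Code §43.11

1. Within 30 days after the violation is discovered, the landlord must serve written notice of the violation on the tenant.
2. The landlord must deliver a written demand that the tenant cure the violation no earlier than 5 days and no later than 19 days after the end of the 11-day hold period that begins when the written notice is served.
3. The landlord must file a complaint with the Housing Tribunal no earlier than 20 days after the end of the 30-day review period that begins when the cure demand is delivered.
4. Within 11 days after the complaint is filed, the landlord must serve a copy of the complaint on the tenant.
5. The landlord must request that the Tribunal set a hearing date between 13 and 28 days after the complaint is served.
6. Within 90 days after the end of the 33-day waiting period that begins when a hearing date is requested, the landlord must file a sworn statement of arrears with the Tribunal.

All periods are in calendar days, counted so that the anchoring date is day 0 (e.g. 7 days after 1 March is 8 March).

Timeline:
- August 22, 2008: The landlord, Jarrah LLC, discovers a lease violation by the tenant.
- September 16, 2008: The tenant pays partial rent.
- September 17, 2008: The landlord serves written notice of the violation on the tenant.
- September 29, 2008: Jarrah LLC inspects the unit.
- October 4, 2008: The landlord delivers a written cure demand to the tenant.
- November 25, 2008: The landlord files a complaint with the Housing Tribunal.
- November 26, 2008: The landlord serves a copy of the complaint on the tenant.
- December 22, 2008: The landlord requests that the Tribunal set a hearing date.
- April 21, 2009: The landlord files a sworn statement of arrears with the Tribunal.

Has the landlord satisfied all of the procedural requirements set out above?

Yes

Step 1 — counting 30 days from August 22, 2008 (when the violation is discovered) gives a deadline of September 21, 2008; September 17, 2008 is within that limit.
Step 2 — 5 and 19 days from September 28, 2008 (end of the 11-day hold period, which began when the written notice is served on September 17, 2008) are October 3, 2008 and October 17, 2008 respectively; done October 4, 2008 — within the window.
Step 3 — must wait 20 days from November 3, 2008 (end of the 30-day review period, which began when the cure demand is delivered on October 4, 2008), so not before November 23, 2008; done November 25, 2008, after the minimum wait.
Step 4 — counting 11 days from November 25, 2008 (when the complaint is filed) gives a deadline of December 6, 2008; done November 26, 2008 — timely.
Step 5 — 13 and 28 days from November 26, 2008 (when the complaint is served) are December 9, 2008 and December 24, 2008 respectively; December 22, 2008 falls inside that range.
Step 6 — counting 90 days from January 24, 2009 (end of the 33-day waiting period, which began when a hearing date is requested on December 22, 2008) gives a deadline of April 24, 2009; completed April 21, 2009, before the deadline.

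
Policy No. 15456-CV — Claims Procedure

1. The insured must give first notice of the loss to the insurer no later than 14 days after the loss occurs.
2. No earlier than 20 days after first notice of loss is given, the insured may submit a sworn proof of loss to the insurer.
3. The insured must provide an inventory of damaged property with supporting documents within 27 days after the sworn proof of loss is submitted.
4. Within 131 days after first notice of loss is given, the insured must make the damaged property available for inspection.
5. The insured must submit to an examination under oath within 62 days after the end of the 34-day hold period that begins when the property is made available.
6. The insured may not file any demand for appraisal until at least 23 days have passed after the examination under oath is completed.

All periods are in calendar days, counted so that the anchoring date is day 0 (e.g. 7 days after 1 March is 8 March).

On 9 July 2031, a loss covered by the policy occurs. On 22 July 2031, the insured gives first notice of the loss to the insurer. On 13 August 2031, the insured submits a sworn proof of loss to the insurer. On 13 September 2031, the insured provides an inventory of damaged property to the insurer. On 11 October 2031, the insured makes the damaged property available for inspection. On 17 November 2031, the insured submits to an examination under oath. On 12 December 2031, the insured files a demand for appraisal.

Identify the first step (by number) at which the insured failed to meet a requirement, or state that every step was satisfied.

Step 1 — counting 14 days from 9 July 2031 (when the loss occurs) gives a deadline of 23 July 2031; done 22 July 2031 — timely.
Step 2 — must wait 20 days from 22 July 2031 (when first notice of loss is given), so not before 11 August 2031; done 13 August 2031 — permitted.
Step 3 — counting 27 days from 13 August 2031 (when the sworn proof of loss is submitted) gives a deadline of 9 September 2031; done 13 September 2031 — 4 days late.

Step 3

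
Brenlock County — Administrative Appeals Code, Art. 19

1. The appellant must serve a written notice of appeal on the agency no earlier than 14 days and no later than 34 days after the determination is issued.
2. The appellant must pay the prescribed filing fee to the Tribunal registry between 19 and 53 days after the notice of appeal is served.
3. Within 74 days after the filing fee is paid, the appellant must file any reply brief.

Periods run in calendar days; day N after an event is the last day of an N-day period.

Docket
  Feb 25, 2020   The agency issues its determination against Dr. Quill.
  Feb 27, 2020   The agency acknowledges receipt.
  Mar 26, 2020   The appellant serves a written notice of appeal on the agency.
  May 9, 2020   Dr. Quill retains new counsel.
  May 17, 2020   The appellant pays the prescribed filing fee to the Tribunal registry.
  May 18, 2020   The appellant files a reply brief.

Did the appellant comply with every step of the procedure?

Yes

(1) the permitted window runs from Feb 25, 2020 + 14 = Mar 10, 2020 to Feb 25, 2020 + 34 = Mar 30, 2020; done Mar 26, 2020 — within the window.
(2) the permitted window runs from Mar 26, 2020 + 19 = Apr 14, 2020 to Mar 26, 2020 + 53 = May 18, 2020; May 17, 2020 falls inside that range.
(3) due by May 17, 2020 + 74 days = Jul 30, 2020; May 18, 2020 is within that limit.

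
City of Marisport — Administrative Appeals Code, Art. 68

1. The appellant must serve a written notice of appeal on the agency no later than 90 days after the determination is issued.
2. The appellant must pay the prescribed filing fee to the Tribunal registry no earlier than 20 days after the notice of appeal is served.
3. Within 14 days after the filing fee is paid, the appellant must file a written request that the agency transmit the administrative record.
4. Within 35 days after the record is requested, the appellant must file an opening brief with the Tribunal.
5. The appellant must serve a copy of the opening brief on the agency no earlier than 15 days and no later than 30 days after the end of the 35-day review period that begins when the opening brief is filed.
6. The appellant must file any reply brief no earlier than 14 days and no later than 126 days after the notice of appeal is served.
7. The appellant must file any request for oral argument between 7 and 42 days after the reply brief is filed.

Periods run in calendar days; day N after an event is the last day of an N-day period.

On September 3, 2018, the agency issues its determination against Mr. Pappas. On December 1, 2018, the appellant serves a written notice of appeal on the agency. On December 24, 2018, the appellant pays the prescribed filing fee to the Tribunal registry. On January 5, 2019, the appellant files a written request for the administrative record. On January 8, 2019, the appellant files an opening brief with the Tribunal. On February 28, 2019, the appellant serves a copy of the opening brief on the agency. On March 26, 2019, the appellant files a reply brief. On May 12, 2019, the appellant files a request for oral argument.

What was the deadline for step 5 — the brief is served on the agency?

The opening brief is filed on January 8, 2019; the 35-day review period therefore ends February 12, 2019, and step 5 runs from that date. The window is 15–30 days after February 12, 2019; it closes on March 14, 2019.

March 14, 2019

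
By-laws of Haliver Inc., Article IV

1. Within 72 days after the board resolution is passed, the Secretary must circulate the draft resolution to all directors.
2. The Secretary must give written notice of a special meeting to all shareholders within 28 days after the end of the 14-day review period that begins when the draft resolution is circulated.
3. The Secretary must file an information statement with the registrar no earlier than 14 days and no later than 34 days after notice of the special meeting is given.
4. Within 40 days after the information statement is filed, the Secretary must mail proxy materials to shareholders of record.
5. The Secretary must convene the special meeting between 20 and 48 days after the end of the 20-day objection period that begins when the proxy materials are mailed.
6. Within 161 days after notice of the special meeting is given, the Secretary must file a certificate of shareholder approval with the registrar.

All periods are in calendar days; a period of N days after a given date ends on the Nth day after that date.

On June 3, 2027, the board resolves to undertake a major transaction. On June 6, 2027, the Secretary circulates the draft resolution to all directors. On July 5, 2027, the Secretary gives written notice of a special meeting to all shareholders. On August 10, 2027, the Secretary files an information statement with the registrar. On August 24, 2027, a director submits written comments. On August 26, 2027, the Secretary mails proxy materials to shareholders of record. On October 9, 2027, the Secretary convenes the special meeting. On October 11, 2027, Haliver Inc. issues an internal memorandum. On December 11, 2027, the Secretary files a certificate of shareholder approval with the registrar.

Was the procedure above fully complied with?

No

Step 1 — counting 72 days from June 3, 2027 (when the board resolution is passed) gives a deadline of August 14, 2027; done June 6, 2027 — timely.
Step 2 — counting 28 days from June 20, 2027 (end of the 14-day review period, which began when the draft resolution is circulated on June 6, 2027) gives a deadline of July 18, 2027; completed July 5, 2027, before the deadline.
Step 3 — 14 and 34 days from July 5, 2027 (when notice of the special meeting is given) are July 19, 2027 and August 8, 2027 respectively; done August 10, 2027 — 2 days after the window closed.
The procedure was therefore not followed at step 3.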